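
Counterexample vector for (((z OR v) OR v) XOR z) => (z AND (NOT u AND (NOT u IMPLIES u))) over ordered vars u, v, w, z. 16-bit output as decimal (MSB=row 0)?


F1 = (((z OR v) OR v) XOR z)
F2 = (z AND (NOT u AND (NOT u IMPLIES u)))
Counterexample to F1=>F2 is where F1=1 and F2=0.
Evaluate each row (bits = u,v,w,z, MSB first):
  row 0 [0000]: F1=0 F2=0 -> F1&~F2 -> 0
  row 1 [0001]: F1=0 F2=0 -> F1&~F2 -> 0
  row 2 [0010]: F1=0 F2=0 -> F1&~F2 -> 0
  row 3 [0011]: F1=0 F2=0 -> F1&~F2 -> 0
  row 4 [0100]: F1=1 F2=0 -> F1&~F2 -> 1
  row 5 [0101]: F1=0 F2=0 -> F1&~F2 -> 0
  row 6 [0110]: F1=1 F2=0 -> F1&~F2 -> 1
  row 7 [0111]: F1=0 F2=0 -> F1&~F2 -> 0
  row 8 [1000]: F1=0 F2=0 -> F1&~F2 -> 0
  row 9 [1001]: F1=0 F2=0 -> F1&~F2 -> 0
  row 10 [1010]: F1=0 F2=0 -> F1&~F2 -> 0
  row 11 [1011]: F1=0 F2=0 -> F1&~F2 -> 0
  row 12 [1100]: F1=1 F2=0 -> F1&~F2 -> 1
  row 13 [1101]: F1=0 F2=0 -> F1&~F2 -> 0
  row 14 [1110]: F1=1 F2=0 -> F1&~F2 -> 1
  row 15 [1111]: F1=0 F2=0 -> F1&~F2 -> 0
Full result column, 4 rows per line (u,v fixed per line; w,z runs 00..11 left to right):
  rows 0-3 [u,v=00]: 0000  = hex 0
  rows 4-7 [u,v=01]: 1010  = hex A
  rows 8-11 [u,v=10]: 0000  = hex 0
  rows 12-15 [u,v=11]: 1010  = hex A
Counterexample vector (row 0 .. row 15) = 0000101000001010
Output column grouped in 4s = 0000 1010 0000 1010 = 0x0A0A
Convert to decimal digit by digit (value = value*16 + digit):
  0 -> 0
  0*16 + 10 (A) = 10
  10*16 + 0 = 160
  160*16 + 10 (A) = 2570
Decimal = 2570

2570


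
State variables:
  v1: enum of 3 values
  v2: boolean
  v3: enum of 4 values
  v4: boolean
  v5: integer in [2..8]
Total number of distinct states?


State space = product of domain sizes of all variables.
Domain sizes:
  v1 (enum of 3 values): 3
  v2 (boolean): 2
  v3 (enum of 4 values): 4
  v4 (boolean): 2
  v5 (integer in [2..8]): 7
Product = 3 * 2 * 4 * 2 * 7 = 336

336


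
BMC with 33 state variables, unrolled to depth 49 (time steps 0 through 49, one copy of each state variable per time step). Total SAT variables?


BMC unrolls to depth k, creating one copy of each state var for steps 0..k.
Step count = 49 + 1 = 50 (steps 0 through 49)
Vars per step = 33
Total = 33 * 50 = 1650

1650


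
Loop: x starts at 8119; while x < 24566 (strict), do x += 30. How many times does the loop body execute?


Step 1: x goes from 8119 toward 24566 by 30; the body runs while x<24566, so iterations = ceil((bound-start)/step)
Step 2: Distance=16447
Step 3: ceil(16447/30)=549

549


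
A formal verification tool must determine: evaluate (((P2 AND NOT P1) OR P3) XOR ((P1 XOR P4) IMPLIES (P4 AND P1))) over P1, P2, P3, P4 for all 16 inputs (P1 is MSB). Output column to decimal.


Formula: (((P2 AND NOT P1) OR P3) XOR ((P1 XOR P4) IMPLIES (P4 AND P1))) over P1, P2, P3, P4 (16 rows)
Evaluate each row (bits = P1,P2,P3,P4, MSB first):
  row 0 [0000]: (((0 AND NOT 0) OR 0) XOR ((0 XOR 0) IMPLIES (0 AND 0))) -> 1
  row 1 [0001]: (((0 AND NOT 0) OR 0) XOR ((0 XOR 1) IMPLIES (1 AND 0))) -> 0
  row 2 [0010]: (((0 AND NOT 0) OR 1) XOR ((0 XOR 0) IMPLIES (0 AND 0))) -> 0
  row 3 [0011]: (((0 AND NOT 0) OR 1) XOR ((0 XOR 1) IMPLIES (1 AND 0))) -> 1
  row 4 [0100]: (((1 AND NOT 0) OR 0) XOR ((0 XOR 0) IMPLIES (0 AND 0))) -> 0
  row 5 [0101]: (((1 AND NOT 0) OR 0) XOR ((0 XOR 1) IMPLIES (1 AND 0))) -> 1
  row 6 [0110]: (((1 AND NOT 0) OR 1) XOR ((0 XOR 0) IMPLIES (0 AND 0))) -> 0
  row 7 [0111]: (((1 AND NOT 0) OR 1) XOR ((0 XOR 1) IMPLIES (1 AND 0))) -> 1
  row 8 [1000]: (((0 AND NOT 1) OR 0) XOR ((1 XOR 0) IMPLIES (0 AND 1))) -> 0
  row 9 [1001]: (((0 AND NOT 1) OR 0) XOR ((1 XOR 1) IMPLIES (1 AND 1))) -> 1
  row 10 [1010]: (((0 AND NOT 1) OR 1) XOR ((1 XOR 0) IMPLIES (0 AND 1))) -> 1
  row 11 [1011]: (((0 AND NOT 1) OR 1) XOR ((1 XOR 1) IMPLIES (1 AND 1))) -> 0
  row 12 [1100]: (((1 AND NOT 1) OR 0) XOR ((1 XOR 0) IMPLIES (0 AND 1))) -> 0
  row 13 [1101]: (((1 AND NOT 1) OR 0) XOR ((1 XOR 1) IMPLIES (1 AND 1))) -> 1
  row 14 [1110]: (((1 AND NOT 1) OR 1) XOR ((1 XOR 0) IMPLIES (0 AND 1))) -> 1
  row 15 [1111]: (((1 AND NOT 1) OR 1) XOR ((1 XOR 1) IMPLIES (1 AND 1))) -> 0
Full result column, 4 rows per line (P1,P2 fixed per line; P3,P4 runs 00..11 left to right):
  rows 0-3 [P1,P2=00]: 1001  = hex 9
  rows 4-7 [P1,P2=01]: 0101  = hex 5
  rows 8-11 [P1,P2=10]: 0110  = hex 6
  rows 12-15 [P1,P2=11]: 0110  = hex 6
Output column (row 0 .. row 15) = 1001010101100110
Output column grouped in 4s = 1001 0101 0110 0110 = 0x9566
Convert to decimal digit by digit (value = value*16 + digit):
  9 -> 9
  9*16 + 5 = 149
  149*16 + 6 = 2390
  2390*16 + 6 = 38246
Decimal = 38246

38246


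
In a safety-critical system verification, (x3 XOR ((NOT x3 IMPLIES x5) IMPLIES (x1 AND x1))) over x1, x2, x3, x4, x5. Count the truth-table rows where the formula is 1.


Formula: (x3 XOR ((NOT x3 IMPLIES x5) IMPLIES (x1 AND x1))) over 5 vars (32 rows)
Evaluate each row (x1, x2, x3, x4, x5 as bits, MSB first):
  row 0 [00000]: (0 XOR ((NOT 0 IMPLIES 0) IMPLIES (0 AND 0))) -> 1
  row 1 [00001]: (0 XOR ((NOT 0 IMPLIES 1) IMPLIES (0 AND 0))) -> 0
  row 2 [00010]: (0 XOR ((NOT 0 IMPLIES 0) IMPLIES (0 AND 0))) -> 1
  row 3 [00011]: (0 XOR ((NOT 0 IMPLIES 1) IMPLIES (0 AND 0))) -> 0
  row 4 [00100]: (1 XOR ((NOT 1 IMPLIES 0) IMPLIES (0 AND 0))) -> 1
  row 5 [00101]: (1 XOR ((NOT 1 IMPLIES 1) IMPLIES (0 AND 0))) -> 1
  row 6 [00110]: (1 XOR ((NOT 1 IMPLIES 0) IMPLIES (0 AND 0))) -> 1
  row 7 [00111]: (1 XOR ((NOT 1 IMPLIES 1) IMPLIES (0 AND 0))) -> 1
  row 8 [01000]: (0 XOR ((NOT 0 IMPLIES 0) IMPLIES (0 AND 0))) -> 1
  row 9 [01001]: (0 XOR ((NOT 0 IMPLIES 1) IMPLIES (0 AND 0))) -> 0
  row 10 [01010]: (0 XOR ((NOT 0 IMPLIES 0) IMPLIES (0 AND 0))) -> 1
  row 11 [01011]: (0 XOR ((NOT 0 IMPLIES 1) IMPLIES (0 AND 0))) -> 0
  row 12 [01100]: (1 XOR ((NOT 1 IMPLIES 0) IMPLIES (0 AND 0))) -> 1
  row 13 [01101]: (1 XOR ((NOT 1 IMPLIES 1) IMPLIES (0 AND 0))) -> 1
  row 14 [01110]: (1 XOR ((NOT 1 IMPLIES 0) IMPLIES (0 AND 0))) -> 1
  row 15 [01111]: (1 XOR ((NOT 1 IMPLIES 1) IMPLIES (0 AND 0))) -> 1
  row 16 [10000]: (0 XOR ((NOT 0 IMPLIES 0) IMPLIES (1 AND 1))) -> 1
  row 17 [10001]: (0 XOR ((NOT 0 IMPLIES 1) IMPLIES (1 AND 1))) -> 1
  row 18 [10010]: (0 XOR ((NOT 0 IMPLIES 0) IMPLIES (1 AND 1))) -> 1
  row 19 [10011]: (0 XOR ((NOT 0 IMPLIES 1) IMPLIES (1 AND 1))) -> 1
  row 20 [10100]: (1 XOR ((NOT 1 IMPLIES 0) IMPLIES (1 AND 1))) -> 0
  row 21 [10101]: (1 XOR ((NOT 1 IMPLIES 1) IMPLIES (1 AND 1))) -> 0
  row 22 [10110]: (1 XOR ((NOT 1 IMPLIES 0) IMPLIES (1 AND 1))) -> 0
  row 23 [10111]: (1 XOR ((NOT 1 IMPLIES 1) IMPLIES (1 AND 1))) -> 0
  row 24 [11000]: (0 XOR ((NOT 0 IMPLIES 0) IMPLIES (1 AND 1))) -> 1
  row 25 [11001]: (0 XOR ((NOT 0 IMPLIES 1) IMPLIES (1 AND 1))) -> 1
  row 26 [11010]: (0 XOR ((NOT 0 IMPLIES 0) IMPLIES (1 AND 1))) -> 1
  row 27 [11011]: (0 XOR ((NOT 0 IMPLIES 1) IMPLIES (1 AND 1))) -> 1
  row 28 [11100]: (1 XOR ((NOT 1 IMPLIES 0) IMPLIES (1 AND 1))) -> 0
  row 29 [11101]: (1 XOR ((NOT 1 IMPLIES 1) IMPLIES (1 AND 1))) -> 0
  row 30 [11110]: (1 XOR ((NOT 1 IMPLIES 0) IMPLIES (1 AND 1))) -> 0
  row 31 [11111]: (1 XOR ((NOT 1 IMPLIES 1) IMPLIES (1 AND 1))) -> 0
Full result column, 8 rows per line (x1,x2 fixed per line; x3,x4,x5 runs 000..111 left to right):
  rows 0-7 [x1,x2=00]: 10101111  (ones: 6)
  rows 8-15 [x1,x2=01]: 10101111  (ones: 6)
  rows 16-23 [x1,x2=10]: 11110000  (ones: 4)
  rows 24-31 [x1,x2=11]: 11110000  (ones: 4)
Count of 1-rows = 6+6+4+4 = 20

20


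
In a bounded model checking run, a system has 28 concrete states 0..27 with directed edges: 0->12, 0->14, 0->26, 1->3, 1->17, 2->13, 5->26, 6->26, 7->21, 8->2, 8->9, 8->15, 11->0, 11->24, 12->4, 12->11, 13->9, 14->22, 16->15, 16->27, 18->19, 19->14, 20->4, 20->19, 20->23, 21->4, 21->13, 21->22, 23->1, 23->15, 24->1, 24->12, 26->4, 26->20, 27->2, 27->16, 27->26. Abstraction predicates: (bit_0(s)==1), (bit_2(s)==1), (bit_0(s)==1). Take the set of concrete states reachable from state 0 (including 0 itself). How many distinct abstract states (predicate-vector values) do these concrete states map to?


BFS from 0:
Concrete reachable: {0, 1, 3, 4, 11, 12, 14, 15, 17, 19, 20, 22, 23, 24, 26}
Abstract via predicates (bit_0(s)==1), (bit_2(s)==1), (bit_0(s)==1):
  (0,0,0) <- {0, 24, 26}
  (0,1,0) <- {4, 12, 14, 20, 22}
  (1,0,1) <- {1, 3, 11, 17, 19}
  (1,1,1) <- {15, 23}
Distinct abstract states = 4

4


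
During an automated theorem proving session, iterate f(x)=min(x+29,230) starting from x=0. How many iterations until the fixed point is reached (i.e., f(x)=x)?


Step 1: x=0, cap=230, increment=29
Step 2: x grows by 29 each step until capped at 230; fixed point is x=230
Step 3: iterations = ceil(230/29) = 8

8


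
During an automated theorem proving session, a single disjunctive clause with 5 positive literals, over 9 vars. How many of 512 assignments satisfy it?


Step 1: Total=2^9=512
Step 2: Unsat when all 5 false: 2^4=16
Step 3: Sat=512-16=496

496


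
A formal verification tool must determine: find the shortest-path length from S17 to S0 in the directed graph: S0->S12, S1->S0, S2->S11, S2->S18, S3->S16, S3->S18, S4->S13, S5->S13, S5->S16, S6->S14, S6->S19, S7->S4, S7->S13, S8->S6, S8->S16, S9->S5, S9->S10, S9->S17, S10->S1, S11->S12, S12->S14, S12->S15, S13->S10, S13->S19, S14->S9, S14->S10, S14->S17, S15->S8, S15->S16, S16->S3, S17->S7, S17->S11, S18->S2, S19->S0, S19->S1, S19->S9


BFS layer-by-layer from S17:
  dist 0: {S17}
  dist 1: {S7, S11}
  dist 2: {S4, S12, S13}
  dist 3: {S10, S14, S15, S19}
  dist 4: {S0, S1, S8, S9, S16}
  -> S0 reached at distance 4
Shortest path length = 4

4


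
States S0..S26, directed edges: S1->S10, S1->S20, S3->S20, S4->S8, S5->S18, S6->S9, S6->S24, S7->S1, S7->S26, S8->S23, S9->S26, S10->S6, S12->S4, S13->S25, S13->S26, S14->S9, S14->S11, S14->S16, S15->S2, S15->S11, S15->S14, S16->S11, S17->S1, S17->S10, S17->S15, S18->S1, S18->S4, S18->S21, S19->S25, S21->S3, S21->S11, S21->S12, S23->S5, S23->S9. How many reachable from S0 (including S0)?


BFS from S0:
  layer 0: {S0}
Reachable set: {S0}
Count = 1

1


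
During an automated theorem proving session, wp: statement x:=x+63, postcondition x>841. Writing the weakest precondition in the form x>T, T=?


Formula: wp(x:=E, P) = P[E/x] (substitute E for x in postcondition)
Step 1: Postcondition: x>841
Step 2: Substitute x+63 for x: x+63>841
Step 3: Solve for x: x > 841-63 = 778

778


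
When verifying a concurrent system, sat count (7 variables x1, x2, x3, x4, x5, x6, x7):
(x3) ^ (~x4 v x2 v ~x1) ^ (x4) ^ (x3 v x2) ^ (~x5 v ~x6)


CNF with 5 clauses over 7 vars (128 assignments).
An assignment satisfies CNF iff every clause has >=1 true literal.
Check each row (bits = x1,x2,x3,x4,x5,x6,x7; clause T/F shown):
  row 0 [0000000]: clauses=FTFFT -> 0
  row 1 [0000001]: clauses=FTFFT -> 0
  row 2 [0000010]: clauses=FTFFT -> 0
  row 3 [0000011]: clauses=FTFFT -> 0
  row 4 [0000100]: clauses=FTFFT -> 0
  (every remaining row is evaluated the same way; all 128 results are listed next)
Full result column, 8 rows per line (x1,x2,x3,x4 fixed per line; x5,x6,x7 runs 000..111 left to right):
  rows 0-7 [x1,x2,x3,x4=0000]: 00000000  (ones: 0)
  rows 8-15 [x1,x2,x3,x4=0001]: 00000000  (ones: 0)
  rows 16-23 [x1,x2,x3,x4=0010]: 00000000  (ones: 0)
  rows 24-31 [x1,x2,x3,x4=0011]: 11111100  (ones: 6)
  rows 32-39 [x1,x2,x3,x4=0100]: 00000000  (ones: 0)
  rows 40-47 [x1,x2,x3,x4=0101]: 00000000  (ones: 0)
  rows 48-55 [x1,x2,x3,x4=0110]: 00000000  (ones: 0)
  rows 56-63 [x1,x2,x3,x4=0111]: 11111100  (ones: 6)
  rows 64-71 [x1,x2,x3,x4=1000]: 00000000  (ones: 0)
  rows 72-79 [x1,x2,x3,x4=1001]: 00000000  (ones: 0)
  rows 80-87 [x1,x2,x3,x4=1010]: 00000000  (ones: 0)
  rows 88-95 [x1,x2,x3,x4=1011]: 00000000  (ones: 0)
  rows 96-103 [x1,x2,x3,x4=1100]: 00000000  (ones: 0)
  rows 104-111 [x1,x2,x3,x4=1101]: 00000000  (ones: 0)
  rows 112-119 [x1,x2,x3,x4=1110]: 00000000  (ones: 0)
  rows 120-127 [x1,x2,x3,x4=1111]: 11111100  (ones: 6)
Satisfying assignments = 0+0+0+6+0+0+0+6+0+0+0+0+0+0+0+6 = 18

18


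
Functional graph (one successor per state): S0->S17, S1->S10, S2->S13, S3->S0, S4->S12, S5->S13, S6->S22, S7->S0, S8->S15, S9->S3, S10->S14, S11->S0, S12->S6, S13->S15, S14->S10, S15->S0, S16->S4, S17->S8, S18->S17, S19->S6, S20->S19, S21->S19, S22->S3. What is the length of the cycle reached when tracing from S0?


Trace from S0 until a state repeats:
  S0 -> S17 -> S8 -> S15 -> S0
S0 first seen at step 0, revisited at step 4.
Cycle length = 4 - 0 = 4

4


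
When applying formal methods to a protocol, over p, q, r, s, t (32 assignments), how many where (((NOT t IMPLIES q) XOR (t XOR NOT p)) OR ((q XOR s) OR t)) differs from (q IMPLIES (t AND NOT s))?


F1 = (((NOT t IMPLIES q) XOR (t XOR NOT p)) OR ((q XOR s) OR t))
F2 = (q IMPLIES (t AND NOT s))
Evaluate both on each of 32 rows (bits = p,q,r,s,t):
  row 0 [00000]: F1=1 F2=1 -> 0
  row 1 [00001]: F1=1 F2=1 -> 0
  row 2 [00010]: F1=1 F2=1 -> 0
  row 3 [00011]: F1=1 F2=1 -> 0
  row 4 [00100]: F1=1 F2=1 -> 0
  row 5 [00101]: F1=1 F2=1 -> 0
  row 6 [00110]: F1=1 F2=1 -> 0
  row 7 [00111]: F1=1 F2=1 -> 0
  row 8 [01000]: F1=1 F2=0 (differ) -> 1
  row 9 [01001]: F1=1 F2=1 -> 0
  row 10 [01010]: F1=0 F2=0 -> 0
  row 11 [01011]: F1=1 F2=0 (differ) -> 1
  row 12 [01100]: F1=1 F2=0 (differ) -> 1
  row 13 [01101]: F1=1 F2=1 -> 0
  row 14 [01110]: F1=0 F2=0 -> 0
  row 15 [01111]: F1=1 F2=0 (differ) -> 1
  row 16 [10000]: F1=0 F2=1 (differ) -> 1
  row 17 [10001]: F1=1 F2=1 -> 0
  row 18 [10010]: F1=1 F2=1 -> 0
  row 19 [10011]: F1=1 F2=1 -> 0
  row 20 [10100]: F1=0 F2=1 (differ) -> 1
  row 21 [10101]: F1=1 F2=1 -> 0
  row 22 [10110]: F1=1 F2=1 -> 0
  row 23 [10111]: F1=1 F2=1 -> 0
  row 24 [11000]: F1=1 F2=0 (differ) -> 1
  row 25 [11001]: F1=1 F2=1 -> 0
  row 26 [11010]: F1=1 F2=0 (differ) -> 1
  row 27 [11011]: F1=1 F2=0 (differ) -> 1
  row 28 [11100]: F1=1 F2=0 (differ) -> 1
  row 29 [11101]: F1=1 F2=1 -> 0
  row 30 [11110]: F1=1 F2=0 (differ) -> 1
  row 31 [11111]: F1=1 F2=0 (differ) -> 1
Full result column, 8 rows per line (p,q fixed per line; r,s,t runs 000..111 left to right):
  rows 0-7 [p,q=00]: 00000000  (ones: 0)
  rows 8-15 [p,q=01]: 10011001  (ones: 4)
  rows 16-23 [p,q=10]: 10001000  (ones: 2)
  rows 24-31 [p,q=11]: 10111011  (ones: 6)
Disagreements = 0+4+2+6 = 12

12


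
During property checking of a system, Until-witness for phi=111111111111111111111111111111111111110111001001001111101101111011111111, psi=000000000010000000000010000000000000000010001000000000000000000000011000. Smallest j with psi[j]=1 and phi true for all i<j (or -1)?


(phi U psi) at 0: need smallest j with psi[j]=1 and phi[i]=1 for all i in [0,j).
Scan from step 0:
  step 0: phi=1, psi=0 -> continue
  step 1: phi=1, psi=0 -> continue
  step 2: phi=1, psi=0 -> continue
  step 3: phi=1, psi=0 -> continue
  step 10: psi=1 and phi held for [0,10) -> witness found
Witness step = 10

10


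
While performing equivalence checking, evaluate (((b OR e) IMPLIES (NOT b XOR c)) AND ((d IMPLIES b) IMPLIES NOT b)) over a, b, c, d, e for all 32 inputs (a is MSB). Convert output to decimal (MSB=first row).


Formula: (((b OR e) IMPLIES (NOT b XOR c)) AND ((d IMPLIES b) IMPLIES NOT b)) over a, b, c, d, e (32 rows)
Evaluate each row (bits = a,b,c,d,e, MSB first):
  row 0 [00000]: (((0 OR 0) IMPLIES (NOT 0 XOR 0)) AND ((0 IMPLIES 0) IMPLIES NOT 0)) -> 1
  row 1 [00001]: (((0 OR 1) IMPLIES (NOT 0 XOR 0)) AND ((0 IMPLIES 0) IMPLIES NOT 0)) -> 1
  row 2 [00010]: (((0 OR 0) IMPLIES (NOT 0 XOR 0)) AND ((1 IMPLIES 0) IMPLIES NOT 0)) -> 1
  row 3 [00011]: (((0 OR 1) IMPLIES (NOT 0 XOR 0)) AND ((1 IMPLIES 0) IMPLIES NOT 0)) -> 1
  row 4 [00100]: (((0 OR 0) IMPLIES (NOT 0 XOR 1)) AND ((0 IMPLIES 0) IMPLIES NOT 0)) -> 1
  row 5 [00101]: (((0 OR 1) IMPLIES (NOT 0 XOR 1)) AND ((0 IMPLIES 0) IMPLIES NOT 0)) -> 0
  row 6 [00110]: (((0 OR 0) IMPLIES (NOT 0 XOR 1)) AND ((1 IMPLIES 0) IMPLIES NOT 0)) -> 1
  row 7 [00111]: (((0 OR 1) IMPLIES (NOT 0 XOR 1)) AND ((1 IMPLIES 0) IMPLIES NOT 0)) -> 0
  row 8 [01000]: (((1 OR 0) IMPLIES (NOT 1 XOR 0)) AND ((0 IMPLIES 1) IMPLIES NOT 1)) -> 0
  row 9 [01001]: (((1 OR 1) IMPLIES (NOT 1 XOR 0)) AND ((0 IMPLIES 1) IMPLIES NOT 1)) -> 0
  row 10 [01010]: (((1 OR 0) IMPLIES (NOT 1 XOR 0)) AND ((1 IMPLIES 1) IMPLIES NOT 1)) -> 0
  row 11 [01011]: (((1 OR 1) IMPLIES (NOT 1 XOR 0)) AND ((1 IMPLIES 1) IMPLIES NOT 1)) -> 0
  row 12 [01100]: (((1 OR 0) IMPLIES (NOT 1 XOR 1)) AND ((0 IMPLIES 1) IMPLIES NOT 1)) -> 0
  row 13 [01101]: (((1 OR 1) IMPLIES (NOT 1 XOR 1)) AND ((0 IMPLIES 1) IMPLIES NOT 1)) -> 0
  row 14 [01110]: (((1 OR 0) IMPLIES (NOT 1 XOR 1)) AND ((1 IMPLIES 1) IMPLIES NOT 1)) -> 0
  row 15 [01111]: (((1 OR 1) IMPLIES (NOT 1 XOR 1)) AND ((1 IMPLIES 1) IMPLIES NOT 1)) -> 0
  row 16 [10000]: (((0 OR 0) IMPLIES (NOT 0 XOR 0)) AND ((0 IMPLIES 0) IMPLIES NOT 0)) -> 1
  row 17 [10001]: (((0 OR 1) IMPLIES (NOT 0 XOR 0)) AND ((0 IMPLIES 0) IMPLIES NOT 0)) -> 1
  row 18 [10010]: (((0 OR 0) IMPLIES (NOT 0 XOR 0)) AND ((1 IMPLIES 0) IMPLIES NOT 0)) -> 1
  row 19 [10011]: (((0 OR 1) IMPLIES (NOT 0 XOR 0)) AND ((1 IMPLIES 0) IMPLIES NOT 0)) -> 1
  row 20 [10100]: (((0 OR 0) IMPLIES (NOT 0 XOR 1)) AND ((0 IMPLIES 0) IMPLIES NOT 0)) -> 1
  row 21 [10101]: (((0 OR 1) IMPLIES (NOT 0 XOR 1)) AND ((0 IMPLIES 0) IMPLIES NOT 0)) -> 0
  row 22 [10110]: (((0 OR 0) IMPLIES (NOT 0 XOR 1)) AND ((1 IMPLIES 0) IMPLIES NOT 0)) -> 1
  row 23 [10111]: (((0 OR 1) IMPLIES (NOT 0 XOR 1)) AND ((1 IMPLIES 0) IMPLIES NOT 0)) -> 0
  row 24 [11000]: (((1 OR 0) IMPLIES (NOT 1 XOR 0)) AND ((0 IMPLIES 1) IMPLIES NOT 1)) -> 0
  row 25 [11001]: (((1 OR 1) IMPLIES (NOT 1 XOR 0)) AND ((0 IMPLIES 1) IMPLIES NOT 1)) -> 0
  row 26 [11010]: (((1 OR 0) IMPLIES (NOT 1 XOR 0)) AND ((1 IMPLIES 1) IMPLIES NOT 1)) -> 0
  row 27 [11011]: (((1 OR 1) IMPLIES (NOT 1 XOR 0)) AND ((1 IMPLIES 1) IMPLIES NOT 1)) -> 0
  row 28 [11100]: (((1 OR 0) IMPLIES (NOT 1 XOR 1)) AND ((0 IMPLIES 1) IMPLIES NOT 1)) -> 0
  row 29 [11101]: (((1 OR 1) IMPLIES (NOT 1 XOR 1)) AND ((0 IMPLIES 1) IMPLIES NOT 1)) -> 0
  row 30 [11110]: (((1 OR 0) IMPLIES (NOT 1 XOR 1)) AND ((1 IMPLIES 1) IMPLIES NOT 1)) -> 0
  row 31 [11111]: (((1 OR 1) IMPLIES (NOT 1 XOR 1)) AND ((1 IMPLIES 1) IMPLIES NOT 1)) -> 0
Full result column, 4 rows per line (a,b,c fixed per line; d,e runs 00..11 left to right):
  rows 0-3 [a,b,c=000]: 1111  = hex F
  rows 4-7 [a,b,c=001]: 1010  = hex A
  rows 8-11 [a,b,c=010]: 0000  = hex 0
  rows 12-15 [a,b,c=011]: 0000  = hex 0
  rows 16-19 [a,b,c=100]: 1111  = hex F
  rows 20-23 [a,b,c=101]: 1010  = hex A
  rows 24-27 [a,b,c=110]: 0000  = hex 0
  rows 28-31 [a,b,c=111]: 0000  = hex 0
Output column (row 0 .. row 31) = 11111010000000001111101000000000
Output column grouped in 4s = 1111 1010 0000 0000 1111 1010 0000 0000 = 0xFA00FA00
Convert to decimal digit by digit (value = value*16 + digit):
  F -> 15
  15*16 + 10 (A) = 250
  250*16 + 0 = 4000
  4000*16 + 0 = 64000
  64000*16 + 15 (F) = 1024015
  1024015*16 + 10 (A) = 16384250
  16384250*16 + 0 = 262148000
  262148000*16 + 0 = 4194368000
Decimal = 4194368000

4194368000


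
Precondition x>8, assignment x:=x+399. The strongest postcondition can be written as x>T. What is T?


Formula: sp(P, x:=E) = exists old_x. (x = E[old_x/x]) AND P[old_x/x] (old_x is the value of x before the assignment; eliminate old_x by solving x = E[old_x/x] for old_x)
Step 1: Precondition P: x>8, i.e. old_x > 8
Step 2: Assignment gives x = old_x + 399, so old_x = x - 399
Step 3: Substitute into P: x - 399 > 8
Step 4: Simplify: x > 8+399 = 407

407


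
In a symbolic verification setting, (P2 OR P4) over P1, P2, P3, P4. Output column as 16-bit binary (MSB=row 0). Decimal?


Formula: (P2 OR P4) over P1, P2, P3, P4 (16 rows)
Evaluate each row (bits = P1,P2,P3,P4, MSB first):
  row 0 [0000]: (0 OR 0) -> 0
  row 1 [0001]: (0 OR 1) -> 1
  row 2 [0010]: (0 OR 0) -> 0
  row 3 [0011]: (0 OR 1) -> 1
  row 4 [0100]: (1 OR 0) -> 1
  row 5 [0101]: (1 OR 1) -> 1
  row 6 [0110]: (1 OR 0) -> 1
  row 7 [0111]: (1 OR 1) -> 1
  row 8 [1000]: (0 OR 0) -> 0
  row 9 [1001]: (0 OR 1) -> 1
  row 10 [1010]: (0 OR 0) -> 0
  row 11 [1011]: (0 OR 1) -> 1
  row 12 [1100]: (1 OR 0) -> 1
  row 13 [1101]: (1 OR 1) -> 1
  row 14 [1110]: (1 OR 0) -> 1
  row 15 [1111]: (1 OR 1) -> 1
Full result column, 4 rows per line (P1,P2 fixed per line; P3,P4 runs 00..11 left to right):
  rows 0-3 [P1,P2=00]: 0101  = hex 5
  rows 4-7 [P1,P2=01]: 1111  = hex F
  rows 8-11 [P1,P2=10]: 0101  = hex 5
  rows 12-15 [P1,P2=11]: 1111  = hex F
Output column (row 0 .. row 15) = 0101111101011111
Output column grouped in 4s = 0101 1111 0101 1111 = 0x5F5F
Convert to decimal digit by digit (value = value*16 + digit):
  5 -> 5
  5*16 + 15 (F) = 95
  95*16 + 5 = 1525
  1525*16 + 15 (F) = 24415
Decimal = 24415

24415


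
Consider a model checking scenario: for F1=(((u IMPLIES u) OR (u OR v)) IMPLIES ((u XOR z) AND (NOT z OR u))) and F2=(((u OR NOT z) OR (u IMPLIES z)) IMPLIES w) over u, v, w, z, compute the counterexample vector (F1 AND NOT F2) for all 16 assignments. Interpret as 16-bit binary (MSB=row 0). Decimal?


F1 = (((u IMPLIES u) OR (u OR v)) IMPLIES ((u XOR z) AND (NOT z OR u)))
F2 = (((u OR NOT z) OR (u IMPLIES z)) IMPLIES w)
Counterexample to F1=>F2 is where F1=1 and F2=0.
Evaluate each row (bits = u,v,w,z, MSB first):
  row 0 [0000]: F1=0 F2=0 -> F1&~F2 -> 0
  row 1 [0001]: F1=0 F2=0 -> F1&~F2 -> 0
  row 2 [0010]: F1=0 F2=1 -> F1&~F2 -> 0
  row 3 [0011]: F1=0 F2=1 -> F1&~F2 -> 0
  row 4 [0100]: F1=0 F2=0 -> F1&~F2 -> 0
  row 5 [0101]: F1=0 F2=0 -> F1&~F2 -> 0
  row 6 [0110]: F1=0 F2=1 -> F1&~F2 -> 0
  row 7 [0111]: F1=0 F2=1 -> F1&~F2 -> 0
  row 8 [1000]: F1=1 F2=0 -> F1&~F2 -> 1
  row 9 [1001]: F1=0 F2=0 -> F1&~F2 -> 0
  row 10 [1010]: F1=1 F2=1 -> F1&~F2 -> 0
  row 11 [1011]: F1=0 F2=1 -> F1&~F2 -> 0
  row 12 [1100]: F1=1 F2=0 -> F1&~F2 -> 1
  row 13 [1101]: F1=0 F2=0 -> F1&~F2 -> 0
  row 14 [1110]: F1=1 F2=1 -> F1&~F2 -> 0
  row 15 [1111]: F1=0 F2=1 -> F1&~F2 -> 0
Full result column, 4 rows per line (u,v fixed per line; w,z runs 00..11 left to right):
  rows 0-3 [u,v=00]: 0000  = hex 0
  rows 4-7 [u,v=01]: 0000  = hex 0
  rows 8-11 [u,v=10]: 1000  = hex 8
  rows 12-15 [u,v=11]: 1000  = hex 8
Counterexample vector (row 0 .. row 15) = 0000000010001000
Output column grouped in 4s = 0000 0000 1000 1000 = 0x0088
Convert to decimal digit by digit (value = value*16 + digit):
  0 -> 0
  0*16 + 0 = 0
  0*16 + 8 = 8
  8*16 + 8 = 136
Decimal = 136

136


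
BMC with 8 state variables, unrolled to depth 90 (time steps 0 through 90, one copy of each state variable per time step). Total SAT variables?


BMC unrolls to depth k, creating one copy of each state var for steps 0..k.
Step count = 90 + 1 = 91 (steps 0 through 90)
Vars per step = 8
Total = 8 * 91 = 728

728


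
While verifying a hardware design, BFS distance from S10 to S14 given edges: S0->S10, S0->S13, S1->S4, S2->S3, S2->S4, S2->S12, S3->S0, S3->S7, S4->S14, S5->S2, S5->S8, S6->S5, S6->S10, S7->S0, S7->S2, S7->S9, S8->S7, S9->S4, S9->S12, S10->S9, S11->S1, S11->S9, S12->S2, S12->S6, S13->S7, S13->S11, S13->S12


BFS layer-by-layer from S10:
  dist 0: {S10}
  dist 1: {S9}
  dist 2: {S4, S12}
  dist 3: {S2, S6, S14}
  -> S14 reached at distance 3
Shortest path length = 3

3


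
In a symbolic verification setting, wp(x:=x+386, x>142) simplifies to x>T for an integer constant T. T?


Formula: wp(x:=E, P) = P[E/x] (substitute E for x in postcondition)
Step 1: Postcondition: x>142
Step 2: Substitute x+386 for x: x+386>142
Step 3: Solve for x: x > 142-386 = -244

-244


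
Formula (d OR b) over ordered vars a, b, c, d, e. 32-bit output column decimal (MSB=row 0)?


Formula: (d OR b) over a, b, c, d, e (32 rows)
Evaluate each row (bits = a,b,c,d,e, MSB first):
  row 0 [00000]: (0 OR 0) -> 0
  row 1 [00001]: (0 OR 0) -> 0
  row 2 [00010]: (1 OR 0) -> 1
  row 3 [00011]: (1 OR 0) -> 1
  row 4 [00100]: (0 OR 0) -> 0
  row 5 [00101]: (0 OR 0) -> 0
  row 6 [00110]: (1 OR 0) -> 1
  row 7 [00111]: (1 OR 0) -> 1
  row 8 [01000]: (0 OR 1) -> 1
  row 9 [01001]: (0 OR 1) -> 1
  row 10 [01010]: (1 OR 1) -> 1
  row 11 [01011]: (1 OR 1) -> 1
  row 12 [01100]: (0 OR 1) -> 1
  row 13 [01101]: (0 OR 1) -> 1
  row 14 [01110]: (1 OR 1) -> 1
  row 15 [01111]: (1 OR 1) -> 1
  row 16 [10000]: (0 OR 0) -> 0
  row 17 [10001]: (0 OR 0) -> 0
  row 18 [10010]: (1 OR 0) -> 1
  row 19 [10011]: (1 OR 0) -> 1
  row 20 [10100]: (0 OR 0) -> 0
  row 21 [10101]: (0 OR 0) -> 0
  row 22 [10110]: (1 OR 0) -> 1
  row 23 [10111]: (1 OR 0) -> 1
  row 24 [11000]: (0 OR 1) -> 1
  row 25 [11001]: (0 OR 1) -> 1
  row 26 [11010]: (1 OR 1) -> 1
  row 27 [11011]: (1 OR 1) -> 1
  row 28 [11100]: (0 OR 1) -> 1
  row 29 [11101]: (0 OR 1) -> 1
  row 30 [11110]: (1 OR 1) -> 1
  row 31 [11111]: (1 OR 1) -> 1
Full result column, 4 rows per line (a,b,c fixed per line; d,e runs 00..11 left to right):
  rows 0-3 [a,b,c=000]: 0011  = hex 3
  rows 4-7 [a,b,c=001]: 0011  = hex 3
  rows 8-11 [a,b,c=010]: 1111  = hex F
  rows 12-15 [a,b,c=011]: 1111  = hex F
  rows 16-19 [a,b,c=100]: 0011  = hex 3
  rows 20-23 [a,b,c=101]: 0011  = hex 3
  rows 24-27 [a,b,c=110]: 1111  = hex F
  rows 28-31 [a,b,c=111]: 1111  = hex F
Output column (row 0 .. row 31) = 00110011111111110011001111111111
Output column grouped in 4s = 0011 0011 1111 1111 0011 0011 1111 1111 = 0x33FF33FF
Convert to decimal digit by digit (value = value*16 + digit):
  3 -> 3
  3*16 + 3 = 51
  51*16 + 15 (F) = 831
  831*16 + 15 (F) = 13311
  13311*16 + 3 = 212979
  212979*16 + 3 = 3407667
  3407667*16 + 15 (F) = 54522687
  54522687*16 + 15 (F) = 872363007
Decimal = 872363007

872363007


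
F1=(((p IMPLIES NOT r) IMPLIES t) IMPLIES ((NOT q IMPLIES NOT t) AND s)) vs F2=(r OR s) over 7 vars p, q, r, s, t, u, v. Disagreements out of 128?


F1 = (((p IMPLIES NOT r) IMPLIES t) IMPLIES ((NOT q IMPLIES NOT t) AND s))
F2 = (r OR s)
Evaluate both on each of 128 rows (bits = p,q,r,s,t,u,v):
  row 0 [0000000]: F1=1 F2=0 (differ) -> 1
  row 1 [0000001]: F1=1 F2=0 (differ) -> 1
  row 2 [0000010]: F1=1 F2=0 (differ) -> 1
  row 3 [0000011]: F1=1 F2=0 (differ) -> 1
  row 4 [0000100]: F1=0 F2=0 -> 0
  (every remaining row is evaluated the same way; all 128 results are listed next)
Full result column, 8 rows per line (p,q,r,s fixed per line; t,u,v runs 000..111 left to right):
  rows 0-7 [p,q,r,s=0000]: 11110000  (ones: 4)
  rows 8-15 [p,q,r,s=0001]: 00001111  (ones: 4)
  rows 16-23 [p,q,r,s=0010]: 00001111  (ones: 4)
  rows 24-31 [p,q,r,s=0011]: 00001111  (ones: 4)
  rows 32-39 [p,q,r,s=0100]: 11110000  (ones: 4)
  rows 40-47 [p,q,r,s=0101]: 00000000  (ones: 0)
  rows 48-55 [p,q,r,s=0110]: 00001111  (ones: 4)
  rows 56-63 [p,q,r,s=0111]: 00000000  (ones: 0)
  rows 64-71 [p,q,r,s=1000]: 11110000  (ones: 4)
  rows 72-79 [p,q,r,s=1001]: 00001111  (ones: 4)
  rows 80-87 [p,q,r,s=1010]: 11111111  (ones: 8)
  rows 88-95 [p,q,r,s=1011]: 00001111  (ones: 4)
  rows 96-103 [p,q,r,s=1100]: 11110000  (ones: 4)
  rows 104-111 [p,q,r,s=1101]: 00000000  (ones: 0)
  rows 112-119 [p,q,r,s=1110]: 11111111  (ones: 8)
  rows 120-127 [p,q,r,s=1111]: 00000000  (ones: 0)
Disagreements = 4+4+4+4+4+0+4+0+4+4+8+4+4+0+8+0 = 56

56


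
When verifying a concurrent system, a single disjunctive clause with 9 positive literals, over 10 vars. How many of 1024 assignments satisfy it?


Step 1: Total=2^10=1024
Step 2: Unsat when all 9 false: 2^1=2
Step 3: Sat=1024-2=1022

1022


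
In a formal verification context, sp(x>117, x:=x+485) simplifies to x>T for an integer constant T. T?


Formula: sp(P, x:=E) = exists old_x. (x = E[old_x/x]) AND P[old_x/x] (old_x is the value of x before the assignment; eliminate old_x by solving x = E[old_x/x] for old_x)
Step 1: Precondition P: x>117, i.e. old_x > 117
Step 2: Assignment gives x = old_x + 485, so old_x = x - 485
Step 3: Substitute into P: x - 485 > 117
Step 4: Simplify: x > 117+485 = 602

602


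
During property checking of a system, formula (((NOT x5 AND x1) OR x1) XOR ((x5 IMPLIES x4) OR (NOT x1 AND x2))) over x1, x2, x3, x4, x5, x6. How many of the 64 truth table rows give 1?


Formula: (((NOT x5 AND x1) OR x1) XOR ((x5 IMPLIES x4) OR (NOT x1 AND x2))) over 6 vars (64 rows)
Evaluate each row (x1, x2, x3, x4, x5, x6 as bits, MSB first):
  row 0 [000000]: (((NOT 0 AND 0) OR 0) XOR ((0 IMPLIES 0) OR (NOT 0 AND 0))) -> 1
  row 1 [000001]: (((NOT 0 AND 0) OR 0) XOR ((0 IMPLIES 0) OR (NOT 0 AND 0))) -> 1
  row 2 [000010]: (((NOT 1 AND 0) OR 0) XOR ((1 IMPLIES 0) OR (NOT 0 AND 0))) -> 0
  row 3 [000011]: (((NOT 1 AND 0) OR 0) XOR ((1 IMPLIES 0) OR (NOT 0 AND 0))) -> 0
  row 4 [000100]: (((NOT 0 AND 0) OR 0) XOR ((0 IMPLIES 1) OR (NOT 0 AND 0))) -> 1
  (every remaining row is evaluated the same way; all 64 results are listed next)
Full result column, 8 rows per line (x1,x2,x3 fixed per line; x4,x5,x6 runs 000..111 left to right):
  rows 0-7 [x1,x2,x3=000]: 11001111  (ones: 6)
  rows 8-15 [x1,x2,x3=001]: 11001111  (ones: 6)
  rows 16-23 [x1,x2,x3=010]: 11111111  (ones: 8)
  rows 24-31 [x1,x2,x3=011]: 11111111  (ones: 8)
  rows 32-39 [x1,x2,x3=100]: 00110000  (ones: 2)
  rows 40-47 [x1,x2,x3=101]: 00110000  (ones: 2)
  rows 48-55 [x1,x2,x3=110]: 00110000  (ones: 2)
  rows 56-63 [x1,x2,x3=111]: 00110000  (ones: 2)
Count of 1-rows = 6+6+8+8+2+2+2+2 = 36

36


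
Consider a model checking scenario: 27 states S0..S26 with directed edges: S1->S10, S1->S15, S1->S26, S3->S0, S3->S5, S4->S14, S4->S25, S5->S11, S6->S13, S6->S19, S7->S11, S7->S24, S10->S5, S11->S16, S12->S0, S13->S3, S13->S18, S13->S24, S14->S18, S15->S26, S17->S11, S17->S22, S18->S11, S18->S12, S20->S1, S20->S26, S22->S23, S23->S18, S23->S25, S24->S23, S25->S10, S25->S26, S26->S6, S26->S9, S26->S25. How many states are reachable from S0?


BFS from S0:
  layer 0: {S0}
Reachable set: {S0}
Count = 1

1


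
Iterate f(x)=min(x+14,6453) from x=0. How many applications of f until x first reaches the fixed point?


Step 1: x=0, cap=6453, increment=14
Step 2: x grows by 14 each step until capped at 6453; fixed point is x=6453
Step 3: iterations = ceil(6453/14) = 461

461


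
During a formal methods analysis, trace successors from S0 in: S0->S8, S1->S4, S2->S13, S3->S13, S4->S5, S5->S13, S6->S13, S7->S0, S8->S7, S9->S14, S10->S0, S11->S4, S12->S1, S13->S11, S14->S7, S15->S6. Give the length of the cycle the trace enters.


Trace from S0 until a state repeats:
  S0 -> S8 -> S7 -> S0
S0 first seen at step 0, revisited at step 3.
Cycle length = 3 - 0 = 3

3


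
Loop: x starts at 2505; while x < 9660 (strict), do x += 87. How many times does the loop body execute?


Step 1: x goes from 2505 toward 9660 by 87; the body runs while x<9660, so iterations = ceil((bound-start)/step)
Step 2: Distance=7155
Step 3: ceil(7155/87)=83

83


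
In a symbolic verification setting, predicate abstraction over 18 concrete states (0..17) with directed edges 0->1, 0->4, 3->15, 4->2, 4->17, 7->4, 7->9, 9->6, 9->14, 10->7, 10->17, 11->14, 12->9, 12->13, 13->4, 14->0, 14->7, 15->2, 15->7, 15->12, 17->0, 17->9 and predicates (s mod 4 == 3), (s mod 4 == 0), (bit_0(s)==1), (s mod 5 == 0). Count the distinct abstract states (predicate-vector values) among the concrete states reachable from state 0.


BFS from 0:
Concrete reachable: {0, 1, 2, 4, 6, 7, 9, 14, 17}
Abstract via predicates (s mod 4 == 3), (s mod 4 == 0), (bit_0(s)==1), (s mod 5 == 0):
  (0,0,0,0) <- {2, 6, 14}
  (0,0,1,0) <- {1, 9, 17}
  (0,1,0,0) <- {4}
  (0,1,0,1) <- {0}
  (1,0,1,0) <- {7}
Distinct abstract states = 5

5


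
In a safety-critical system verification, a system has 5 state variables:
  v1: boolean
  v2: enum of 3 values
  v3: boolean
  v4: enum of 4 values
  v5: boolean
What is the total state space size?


State space = product of domain sizes of all variables.
Domain sizes:
  v1 (boolean): 2
  v2 (enum of 3 values): 3
  v3 (boolean): 2
  v4 (enum of 4 values): 4
  v5 (boolean): 2
Product = 2 * 3 * 2 * 4 * 2 = 96

96


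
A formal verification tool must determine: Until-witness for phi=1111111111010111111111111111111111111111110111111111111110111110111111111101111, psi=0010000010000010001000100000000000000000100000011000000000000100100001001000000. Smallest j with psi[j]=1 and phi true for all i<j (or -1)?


(phi U psi) at 0: need smallest j with psi[j]=1 and phi[i]=1 for all i in [0,j).
Scan from step 0:
  step 0: phi=1, psi=0 -> continue
  step 1: phi=1, psi=0 -> continue
  step 2: psi=1 and phi held for [0,2) -> witness found
Witness step = 2

2


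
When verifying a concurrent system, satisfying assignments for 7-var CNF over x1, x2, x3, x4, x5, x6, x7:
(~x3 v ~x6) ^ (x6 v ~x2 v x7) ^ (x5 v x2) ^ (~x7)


CNF with 4 clauses over 7 vars (128 assignments).
An assignment satisfies CNF iff every clause has >=1 true literal.
Check each row (bits = x1,x2,x3,x4,x5,x6,x7; clause T/F shown):
  row 0 [0000000]: clauses=TTFT -> 0
  row 1 [0000001]: clauses=TTFF -> 0
  row 2 [0000010]: clauses=TTFT -> 0
  row 3 [0000011]: clauses=TTFF -> 0
  row 4 [0000100]: clauses=TTTT -> 1
  (every remaining row is evaluated the same way; all 128 results are listed next)
Full result column, 8 rows per line (x1,x2,x3,x4 fixed per line; x5,x6,x7 runs 000..111 left to right):
  rows 0-7 [x1,x2,x3,x4=0000]: 00001010  (ones: 2)
  rows 8-15 [x1,x2,x3,x4=0001]: 00001010  (ones: 2)
  rows 16-23 [x1,x2,x3,x4=0010]: 00001000  (ones: 1)
  rows 24-31 [x1,x2,x3,x4=0011]: 00001000  (ones: 1)
  rows 32-39 [x1,x2,x3,x4=0100]: 00100010  (ones: 2)
  rows 40-47 [x1,x2,x3,x4=0101]: 00100010  (ones: 2)
  rows 48-55 [x1,x2,x3,x4=0110]: 00000000  (ones: 0)
  rows 56-63 [x1,x2,x3,x4=0111]: 00000000  (ones: 0)
  rows 64-71 [x1,x2,x3,x4=1000]: 00001010  (ones: 2)
  rows 72-79 [x1,x2,x3,x4=1001]: 00001010  (ones: 2)
  rows 80-87 [x1,x2,x3,x4=1010]: 00001000  (ones: 1)
  rows 88-95 [x1,x2,x3,x4=1011]: 00001000  (ones: 1)
  rows 96-103 [x1,x2,x3,x4=1100]: 00100010  (ones: 2)
  rows 104-111 [x1,x2,x3,x4=1101]: 00100010  (ones: 2)
  rows 112-119 [x1,x2,x3,x4=1110]: 00000000  (ones: 0)
  rows 120-127 [x1,x2,x3,x4=1111]: 00000000  (ones: 0)
Satisfying assignments = 2+2+1+1+2+2+0+0+2+2+1+1+2+2+0+0 = 20

20


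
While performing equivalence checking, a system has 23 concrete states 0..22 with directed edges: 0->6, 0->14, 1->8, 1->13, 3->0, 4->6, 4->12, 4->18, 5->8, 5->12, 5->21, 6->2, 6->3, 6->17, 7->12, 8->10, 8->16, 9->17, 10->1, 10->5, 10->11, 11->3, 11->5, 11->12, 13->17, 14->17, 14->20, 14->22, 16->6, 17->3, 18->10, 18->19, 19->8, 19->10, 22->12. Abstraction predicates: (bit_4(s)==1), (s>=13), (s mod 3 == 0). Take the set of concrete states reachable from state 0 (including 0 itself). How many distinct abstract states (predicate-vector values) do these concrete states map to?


BFS from 0:
Concrete reachable: {0, 2, 3, 6, 12, 14, 17, 20, 22}
Abstract via predicates (bit_4(s)==1), (s>=13), (s mod 3 == 0):
  (0,0,0) <- {2}
  (0,0,1) <- {0, 3, 6, 12}
  (0,1,0) <- {14}
  (1,1,0) <- {17, 20, 22}
Distinct abstract states = 4

4


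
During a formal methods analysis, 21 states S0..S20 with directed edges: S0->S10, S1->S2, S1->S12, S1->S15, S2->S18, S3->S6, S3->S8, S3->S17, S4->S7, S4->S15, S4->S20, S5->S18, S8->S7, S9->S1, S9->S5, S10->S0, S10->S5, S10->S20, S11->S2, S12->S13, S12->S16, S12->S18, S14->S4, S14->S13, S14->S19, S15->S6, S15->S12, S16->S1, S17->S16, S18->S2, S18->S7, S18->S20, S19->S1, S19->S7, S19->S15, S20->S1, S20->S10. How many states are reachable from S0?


BFS from S0:
  layer 0: {S0}
  layer 1: {S10}
  layer 2: {S5, S20}
  layer 3: {S1, S18}
  layer 4: {S2, S7, S12, S15}
  layer 5: {S6, S13, S16}
Reachable set: {S0, S1, S2, S5, S6, S7, S10, S12, S13, S15, S16, S18, S20}
Count = 13

13


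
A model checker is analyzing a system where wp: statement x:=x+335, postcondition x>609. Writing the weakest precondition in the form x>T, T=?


Formula: wp(x:=E, P) = P[E/x] (substitute E for x in postcondition)
Step 1: Postcondition: x>609
Step 2: Substitute x+335 for x: x+335>609
Step 3: Solve for x: x > 609-335 = 274

274


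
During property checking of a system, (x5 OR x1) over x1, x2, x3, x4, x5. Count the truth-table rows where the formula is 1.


Formula: (x5 OR x1) over 5 vars (32 rows)
Evaluate each row (x1, x2, x3, x4, x5 as bits, MSB first):
  row 0 [00000]: (0 OR 0) -> 0
  row 1 [00001]: (1 OR 0) -> 1
  row 2 [00010]: (0 OR 0) -> 0
  row 3 [00011]: (1 OR 0) -> 1
  row 4 [00100]: (0 OR 0) -> 0
  row 5 [00101]: (1 OR 0) -> 1
  row 6 [00110]: (0 OR 0) -> 0
  row 7 [00111]: (1 OR 0) -> 1
  row 8 [01000]: (0 OR 0) -> 0
  row 9 [01001]: (1 OR 0) -> 1
  row 10 [01010]: (0 OR 0) -> 0
  row 11 [01011]: (1 OR 0) -> 1
  row 12 [01100]: (0 OR 0) -> 0
  row 13 [01101]: (1 OR 0) -> 1
  row 14 [01110]: (0 OR 0) -> 0
  row 15 [01111]: (1 OR 0) -> 1
  row 16 [10000]: (0 OR 1) -> 1
  row 17 [10001]: (1 OR 1) -> 1
  row 18 [10010]: (0 OR 1) -> 1
  row 19 [10011]: (1 OR 1) -> 1
  row 20 [10100]: (0 OR 1) -> 1
  row 21 [10101]: (1 OR 1) -> 1
  row 22 [10110]: (0 OR 1) -> 1
  row 23 [10111]: (1 OR 1) -> 1
  row 24 [11000]: (0 OR 1) -> 1
  row 25 [11001]: (1 OR 1) -> 1
  row 26 [11010]: (0 OR 1) -> 1
  row 27 [11011]: (1 OR 1) -> 1
  row 28 [11100]: (0 OR 1) -> 1
  row 29 [11101]: (1 OR 1) -> 1
  row 30 [11110]: (0 OR 1) -> 1
  row 31 [11111]: (1 OR 1) -> 1
Full result column, 8 rows per line (x1,x2 fixed per line; x3,x4,x5 runs 000..111 left to right):
  rows 0-7 [x1,x2=00]: 01010101  (ones: 4)
  rows 8-15 [x1,x2=01]: 01010101  (ones: 4)
  rows 16-23 [x1,x2=10]: 11111111  (ones: 8)
  rows 24-31 [x1,x2=11]: 11111111  (ones: 8)
Count of 1-rows = 4+4+8+8 = 24

24


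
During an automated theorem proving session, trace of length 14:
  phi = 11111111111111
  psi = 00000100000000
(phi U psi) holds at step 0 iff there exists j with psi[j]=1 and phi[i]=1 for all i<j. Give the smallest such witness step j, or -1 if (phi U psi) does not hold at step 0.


(phi U psi) at 0: need smallest j with psi[j]=1 and phi[i]=1 for all i in [0,j).
Scan from step 0:
  step 0: phi=1, psi=0 -> continue
  step 1: phi=1, psi=0 -> continue
  step 2: phi=1, psi=0 -> continue
  step 3: phi=1, psi=0 -> continue
  step 5: psi=1 and phi held for [0,5) -> witness found
Witness step = 5

5


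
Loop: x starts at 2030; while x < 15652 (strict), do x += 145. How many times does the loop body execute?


Step 1: x goes from 2030 toward 15652 by 145; the body runs while x<15652, so iterations = ceil((bound-start)/step)
Step 2: Distance=13622
Step 3: ceil(13622/145)=94

94


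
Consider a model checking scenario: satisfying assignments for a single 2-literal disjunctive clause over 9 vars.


Step 1: Total=2^9=512
Step 2: Unsat when all 2 false: 2^7=128
Step 3: Sat=512-128=384

384


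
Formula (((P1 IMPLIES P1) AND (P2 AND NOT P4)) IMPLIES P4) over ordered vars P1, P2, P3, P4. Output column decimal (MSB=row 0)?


Formula: (((P1 IMPLIES P1) AND (P2 AND NOT P4)) IMPLIES P4) over P1, P2, P3, P4 (16 rows)
Evaluate each row (bits = P1,P2,P3,P4, MSB first):
  row 0 [0000]: (((0 IMPLIES 0) AND (0 AND NOT 0)) IMPLIES 0) -> 1
  row 1 [0001]: (((0 IMPLIES 0) AND (0 AND NOT 1)) IMPLIES 1) -> 1
  row 2 [0010]: (((0 IMPLIES 0) AND (0 AND NOT 0)) IMPLIES 0) -> 1
  row 3 [0011]: (((0 IMPLIES 0) AND (0 AND NOT 1)) IMPLIES 1) -> 1
  row 4 [0100]: (((0 IMPLIES 0) AND (1 AND NOT 0)) IMPLIES 0) -> 0
  row 5 [0101]: (((0 IMPLIES 0) AND (1 AND NOT 1)) IMPLIES 1) -> 1
  row 6 [0110]: (((0 IMPLIES 0) AND (1 AND NOT 0)) IMPLIES 0) -> 0
  row 7 [0111]: (((0 IMPLIES 0) AND (1 AND NOT 1)) IMPLIES 1) -> 1
  row 8 [1000]: (((1 IMPLIES 1) AND (0 AND NOT 0)) IMPLIES 0) -> 1
  row 9 [1001]: (((1 IMPLIES 1) AND (0 AND NOT 1)) IMPLIES 1) -> 1
  row 10 [1010]: (((1 IMPLIES 1) AND (0 AND NOT 0)) IMPLIES 0) -> 1
  row 11 [1011]: (((1 IMPLIES 1) AND (0 AND NOT 1)) IMPLIES 1) -> 1
  row 12 [1100]: (((1 IMPLIES 1) AND (1 AND NOT 0)) IMPLIES 0) -> 0
  row 13 [1101]: (((1 IMPLIES 1) AND (1 AND NOT 1)) IMPLIES 1) -> 1
  row 14 [1110]: (((1 IMPLIES 1) AND (1 AND NOT 0)) IMPLIES 0) -> 0
  row 15 [1111]: (((1 IMPLIES 1) AND (1 AND NOT 1)) IMPLIES 1) -> 1
Full result column, 4 rows per line (P1,P2 fixed per line; P3,P4 runs 00..11 left to right):
  rows 0-3 [P1,P2=00]: 1111  = hex F
  rows 4-7 [P1,P2=01]: 0101  = hex 5
  rows 8-11 [P1,P2=10]: 1111  = hex F
  rows 12-15 [P1,P2=11]: 0101  = hex 5
Output column (row 0 .. row 15) = 1111010111110101
Output column grouped in 4s = 1111 0101 1111 0101 = 0xF5F5
Convert to decimal digit by digit (value = value*16 + digit):
  F -> 15
  15*16 + 5 = 245
  245*16 + 15 (F) = 3935
  3935*16 + 5 = 62965
Decimal = 62965

62965


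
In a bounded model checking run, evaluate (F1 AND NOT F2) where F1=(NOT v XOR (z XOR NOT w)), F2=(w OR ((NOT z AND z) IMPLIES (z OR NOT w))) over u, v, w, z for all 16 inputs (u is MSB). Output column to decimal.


F1 = (NOT v XOR (z XOR NOT w))
F2 = (w OR ((NOT z AND z) IMPLIES (z OR NOT w)))
Counterexample to F1=>F2 is where F1=1 and F2=0.
Evaluate each row (bits = u,v,w,z, MSB first):
  row 0 [0000]: F1=0 F2=1 -> F1&~F2 -> 0
  row 1 [0001]: F1=1 F2=1 -> F1&~F2 -> 0
  row 2 [0010]: F1=1 F2=1 -> F1&~F2 -> 0
  row 3 [0011]: F1=0 F2=1 -> F1&~F2 -> 0
  row 4 [0100]: F1=1 F2=1 -> F1&~F2 -> 0
  row 5 [0101]: F1=0 F2=1 -> F1&~F2 -> 0
  row 6 [0110]: F1=0 F2=1 -> F1&~F2 -> 0
  row 7 [0111]: F1=1 F2=1 -> F1&~F2 -> 0
  row 8 [1000]: F1=0 F2=1 -> F1&~F2 -> 0
  row 9 [1001]: F1=1 F2=1 -> F1&~F2 -> 0
  row 10 [1010]: F1=1 F2=1 -> F1&~F2 -> 0
  row 11 [1011]: F1=0 F2=1 -> F1&~F2 -> 0
  row 12 [1100]: F1=1 F2=1 -> F1&~F2 -> 0
  row 13 [1101]: F1=0 F2=1 -> F1&~F2 -> 0
  row 14 [1110]: F1=0 F2=1 -> F1&~F2 -> 0
  row 15 [1111]: F1=1 F2=1 -> F1&~F2 -> 0
Full result column, 4 rows per line (u,v fixed per line; w,z runs 00..11 left to right):
  rows 0-3 [u,v=00]: 0000  = hex 0
  rows 4-7 [u,v=01]: 0000  = hex 0
  rows 8-11 [u,v=10]: 0000  = hex 0
  rows 12-15 [u,v=11]: 0000  = hex 0
Counterexample vector (row 0 .. row 15) = 0000000000000000
Output column grouped in 4s = 0000 0000 0000 0000 = 0x0000
Convert to decimal digit by digit (value = value*16 + digit):
  0 -> 0
  0*16 + 0 = 0
  0*16 + 0 = 0
  0*16 + 0 = 0
Decimal = 0

0
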